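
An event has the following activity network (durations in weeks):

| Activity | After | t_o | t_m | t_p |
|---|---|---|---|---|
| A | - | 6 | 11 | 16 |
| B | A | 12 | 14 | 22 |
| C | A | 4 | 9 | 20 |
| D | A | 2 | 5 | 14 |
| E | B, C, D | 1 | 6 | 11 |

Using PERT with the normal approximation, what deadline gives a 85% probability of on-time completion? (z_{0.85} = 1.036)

35.0 weeks

te_A = (6 + 4·11 + 16)/6 = 66/6 = 11; σ²_A = ((16−6)/6)² = 2.778
te_B = (12 + 4·14 + 22)/6 = 90/6 = 15; σ²_B = ((22−12)/6)² = 2.778
te_C = (4 + 4·9 + 20)/6 = 60/6 = 10; σ²_C = ((20−4)/6)² = 7.111
te_D = (2 + 4·5 + 14)/6 = 36/6 = 6; σ²_D = ((14−2)/6)² = 4.000
te_E = (1 + 4·6 + 11)/6 = 36/6 = 6; σ²_E = ((11−1)/6)² = 2.778

Forward pass:
ES_A = 0; EF_A = 11
ES_B = 11; EF_B = 11+15 = 26
ES_C = 11; EF_C = 11+10 = 21
ES_D = 11; EF_D = 11+6 = 17
ES_E = max(EF_B=26, EF_C=21, EF_D=17) = 26; EF_E = 26+6 = 32
Expected project duration μ = 32 weeks. Critical path: A → B → E.

Variance along critical path = 2.778 + 2.778 + 2.778 = 8.333; σ = 2.887 weeks.
D = μ + z·σ = 32 + 1.036·2.887 = 35.0 weeks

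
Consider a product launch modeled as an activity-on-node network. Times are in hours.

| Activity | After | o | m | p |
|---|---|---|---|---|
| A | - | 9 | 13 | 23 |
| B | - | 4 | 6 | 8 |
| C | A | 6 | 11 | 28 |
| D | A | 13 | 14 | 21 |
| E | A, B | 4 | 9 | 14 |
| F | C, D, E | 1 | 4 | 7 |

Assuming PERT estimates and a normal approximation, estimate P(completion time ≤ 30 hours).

0.148

te_A = (9 + 4·13 + 23)/6 = 84/6 = 14; σ²_A = ((23−9)/6)² = 5.444
te_B = (4 + 4·6 + 8)/6 = 36/6 = 6; σ²_B = ((8−4)/6)² = 0.444
te_C = (6 + 4·11 + 28)/6 = 78/6 = 13; σ²_C = ((28−6)/6)² = 13.444
te_D = (13 + 4·14 + 21)/6 = 90/6 = 15; σ²_D = ((21−13)/6)² = 1.778
te_E = (4 + 4·9 + 14)/6 = 54/6 = 9; σ²_E = ((14−4)/6)² = 2.778
te_F = (1 + 4·4 + 7)/6 = 24/6 = 4; σ²_F = ((7−1)/6)² = 1.000

Forward pass:
ES_A = 0; EF_A = 14
ES_B = 0; EF_B = 6
ES_C = 14; EF_C = 14+13 = 27
ES_D = 14; EF_D = 14+15 = 29
ES_E = max(EF_A=14, EF_B=6) = 14; EF_E = 14+9 = 23
ES_F = max(EF_C=27, EF_D=29, EF_E=23) = 29; EF_F = 29+4 = 33
Expected project duration μ = 33 hours. Critical path: A → D → F.

Variance along critical path = 5.444 + 1.778 + 1.000 = 8.222; σ = √8.222 = 2.867 hours.
Z = (30 − 33) / 2.867 = -1.046
P(T ≤ 30) = Φ(-1.046) ≈ 0.148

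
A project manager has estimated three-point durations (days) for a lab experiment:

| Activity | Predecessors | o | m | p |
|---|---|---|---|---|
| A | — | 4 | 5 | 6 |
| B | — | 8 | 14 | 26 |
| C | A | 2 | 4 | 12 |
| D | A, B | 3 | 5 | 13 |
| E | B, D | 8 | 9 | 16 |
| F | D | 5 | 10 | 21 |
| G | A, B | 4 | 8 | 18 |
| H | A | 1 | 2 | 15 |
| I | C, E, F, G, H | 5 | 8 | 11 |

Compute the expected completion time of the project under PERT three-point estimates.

40 days

te_A = (4 + 4·5 + 6)/6 = 30/6 = 5
te_B = (8 + 4·14 + 26)/6 = 90/6 = 15
te_C = (2 + 4·4 + 12)/6 = 30/6 = 5
te_D = (3 + 4·5 + 13)/6 = 36/6 = 6
te_E = (8 + 4·9 + 16)/6 = 60/6 = 10
te_F = (5 + 4·10 + 21)/6 = 66/6 = 11
te_G = (4 + 4·8 + 18)/6 = 54/6 = 9
te_H = (1 + 4·2 + 15)/6 = 24/6 = 4
te_I = (5 + 4·8 + 11)/6 = 48/6 = 8

Forward pass:
ES_A = 0; EF_A = 5
ES_B = 0; EF_B = 15
ES_C = 5; EF_C = 5+5 = 10
ES_D = max(EF_A=5, EF_B=15) = 15; EF_D = 15+6 = 21
ES_E = max(EF_B=15, EF_D=21) = 21; EF_E = 21+10 = 31
ES_F = 21; EF_F = 21+11 = 32
ES_G = max(EF_A=5, EF_B=15) = 15; EF_G = 15+9 = 24
ES_H = 5; EF_H = 5+4 = 9
ES_I = max(EF_C=10, EF_E=31, EF_F=32, EF_G=24, EF_H=9) = 32; EF_I = 32+8 = 40
Expected project duration μ = 40 days. Critical path: B → D → F → I.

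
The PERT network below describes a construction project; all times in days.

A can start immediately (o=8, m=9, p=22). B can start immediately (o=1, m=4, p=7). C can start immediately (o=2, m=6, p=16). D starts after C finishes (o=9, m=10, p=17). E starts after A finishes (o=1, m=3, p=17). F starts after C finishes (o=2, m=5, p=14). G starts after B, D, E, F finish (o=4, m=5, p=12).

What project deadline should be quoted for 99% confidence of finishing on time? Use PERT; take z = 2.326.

te_A = (8 + 4·9 + 22)/6 = 66/6 = 11; σ²_A = ((22−8)/6)² = 5.444
te_B = (1 + 4·4 + 7)/6 = 24/6 = 4; σ²_B = ((7−1)/6)² = 1.000
te_C = (2 + 4·6 + 16)/6 = 42/6 = 7; σ²_C = ((16−2)/6)² = 5.444
te_D = (9 + 4·10 + 17)/6 = 66/6 = 11; σ²_D = ((17−9)/6)² = 1.778
te_E = (1 + 4·3 + 17)/6 = 30/6 = 5; σ²_E = ((17−1)/6)² = 7.111
te_F = (2 + 4·5 + 14)/6 = 36/6 = 6; σ²_F = ((14−2)/6)² = 4.000
te_G = (4 + 4·5 + 12)/6 = 36/6 = 6; σ²_G = ((12−4)/6)² = 1.778

Forward pass:
ES_A = 0; EF_A = 11
ES_B = 0; EF_B = 4
ES_C = 0; EF_C = 7
ES_D = 7; EF_D = 7+11 = 18
ES_E = 11; EF_E = 11+5 = 16
ES_F = 7; EF_F = 7+6 = 13
ES_G = max(EF_B=4, EF_D=18, EF_E=16, EF_F=13) = 18; EF_G = 18+6 = 24
Expected project duration μ = 24 days. Critical path: C → D → G.

Variance along critical path = 5.444 + 1.778 + 1.778 = 9.000; σ = 3.000 days.
D = μ + z·σ = 24 + 2.326·3.000 = 31.0 days

31.0 days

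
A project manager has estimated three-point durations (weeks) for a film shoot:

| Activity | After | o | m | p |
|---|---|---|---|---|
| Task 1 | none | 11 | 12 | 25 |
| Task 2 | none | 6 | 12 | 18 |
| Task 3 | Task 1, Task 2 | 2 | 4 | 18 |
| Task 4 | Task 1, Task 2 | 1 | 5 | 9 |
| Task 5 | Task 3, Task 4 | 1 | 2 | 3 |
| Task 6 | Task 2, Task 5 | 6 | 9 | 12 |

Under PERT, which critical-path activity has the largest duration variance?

te_Task 1 = (11 + 4·12 + 25)/6 = 84/6 = 14; σ²_Task 1 = ((25−11)/6)² = 5.444
te_Task 2 = (6 + 4·12 + 18)/6 = 72/6 = 12; σ²_Task 2 = ((18−6)/6)² = 4.000
te_Task 3 = (2 + 4·4 + 18)/6 = 36/6 = 6; σ²_Task 3 = ((18−2)/6)² = 7.111
te_Task 4 = (1 + 4·5 + 9)/6 = 30/6 = 5; σ²_Task 4 = ((9−1)/6)² = 1.778
te_Task 5 = (1 + 4·2 + 3)/6 = 12/6 = 2; σ²_Task 5 = ((3−1)/6)² = 0.111
te_Task 6 = (6 + 4·9 + 12)/6 = 54/6 = 9; σ²_Task 6 = ((12−6)/6)² = 1.000

Forward pass:
ES_Task 1 = 0; EF_Task 1 = 14
ES_Task 2 = 0; EF_Task 2 = 12
ES_Task 3 = max(EF_Task 1=14, EF_Task 2=12) = 14; EF_Task 3 = 14+6 = 20
ES_Task 4 = max(EF_Task 1=14, EF_Task 2=12) = 14; EF_Task 4 = 14+5 = 19
ES_Task 5 = max(EF_Task 3=20, EF_Task 4=19) = 20; EF_Task 5 = 20+2 = 22
ES_Task 6 = max(EF_Task 2=12, EF_Task 5=22) = 22; EF_Task 6 = 22+9 = 31
Expected project duration μ = 31 weeks. Critical path: Task 1 → Task 3 → Task 5 → Task 6.

Variances on critical path: σ²_Task 1=5.444, σ²_Task 3=7.111, σ²_Task 5=0.111, σ²_Task 6=1.000.
Largest is σ²_Task 3 = 7.111.

Task 3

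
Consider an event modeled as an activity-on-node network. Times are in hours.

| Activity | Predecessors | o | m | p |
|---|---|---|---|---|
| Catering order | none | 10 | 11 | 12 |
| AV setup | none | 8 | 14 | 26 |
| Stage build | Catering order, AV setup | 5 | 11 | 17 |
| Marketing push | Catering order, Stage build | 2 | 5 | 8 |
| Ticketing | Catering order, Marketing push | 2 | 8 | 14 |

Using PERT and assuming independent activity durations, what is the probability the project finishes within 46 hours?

0.951

te_Catering order = (10 + 4·11 + 12)/6 = 66/6 = 11; σ²_Catering order = ((12−10)/6)² = 0.111
te_AV setup = (8 + 4·14 + 26)/6 = 90/6 = 15; σ²_AV setup = ((26−8)/6)² = 9.000
te_Stage build = (5 + 4·11 + 17)/6 = 66/6 = 11; σ²_Stage build = ((17−5)/6)² = 4.000
te_Marketing push = (2 + 4·5 + 8)/6 = 30/6 = 5; σ²_Marketing push = ((8−2)/6)² = 1.000
te_Ticketing = (2 + 4·8 + 14)/6 = 48/6 = 8; σ²_Ticketing = ((14−2)/6)² = 4.000

Forward pass:
ES_Catering order = 0; EF_Catering order = 11
ES_AV setup = 0; EF_AV setup = 15
ES_Stage build = max(EF_Catering order=11, EF_AV setup=15) = 15; EF_Stage build = 15+11 = 26
ES_Marketing push = max(EF_Catering order=11, EF_Stage build=26) = 26; EF_Marketing push = 26+5 = 31
ES_Ticketing = max(EF_Catering order=11, EF_Marketing push=31) = 31; EF_Ticketing = 31+8 = 39
Expected project duration μ = 39 hours. Critical path: AV setup → Stage build → Marketing push → Ticketing.

Variance along critical path = 9.000 + 4.000 + 1.000 + 4.000 = 18.000; σ = √18.000 = 4.243 hours.
Z = (46 − 39) / 4.243 = 1.650
P(T ≤ 46) = Φ(1.650) ≈ 0.951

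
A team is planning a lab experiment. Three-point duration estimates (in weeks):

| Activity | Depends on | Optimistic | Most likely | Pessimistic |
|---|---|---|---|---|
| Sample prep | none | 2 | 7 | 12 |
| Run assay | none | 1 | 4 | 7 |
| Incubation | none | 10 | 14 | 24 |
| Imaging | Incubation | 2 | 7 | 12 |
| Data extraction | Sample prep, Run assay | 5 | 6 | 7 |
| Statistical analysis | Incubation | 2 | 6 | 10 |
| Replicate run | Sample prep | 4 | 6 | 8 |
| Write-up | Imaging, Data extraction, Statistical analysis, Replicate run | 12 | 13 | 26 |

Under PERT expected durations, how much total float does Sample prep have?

9 weeks

te_Sample prep = (2 + 4·7 + 12)/6 = 42/6 = 7
te_Run assay = (1 + 4·4 + 7)/6 = 24/6 = 4
te_Incubation = (10 + 4·14 + 24)/6 = 90/6 = 15
te_Imaging = (2 + 4·7 + 12)/6 = 42/6 = 7
te_Data extraction = (5 + 4·6 + 7)/6 = 36/6 = 6
te_Statistical analysis = (2 + 4·6 + 10)/6 = 36/6 = 6
te_Replicate run = (4 + 4·6 + 8)/6 = 36/6 = 6
te_Write-up = (12 + 4·13 + 26)/6 = 90/6 = 15

Forward pass:
ES_Sample prep = 0; EF_Sample prep = 7
ES_Run assay = 0; EF_Run assay = 4
ES_Incubation = 0; EF_Incubation = 15
ES_Imaging = 15; EF_Imaging = 15+7 = 22
ES_Data extraction = max(EF_Sample prep=7, EF_Run assay=4) = 7; EF_Data extraction = 7+6 = 13
ES_Statistical analysis = 15; EF_Statistical analysis = 15+6 = 21
ES_Replicate run = 7; EF_Replicate run = 7+6 = 13
ES_Write-up = max(EF_Imaging=22, EF_Data extraction=13, EF_Statistical analysis=21, EF_Replicate run=13) = 22; EF_Write-up = 22+15 = 37
Expected project duration μ = 37 weeks. Critical path: Incubation → Imaging → Write-up.

Backward pass:
LF_Write-up = 37; LS_Write-up = 37−15 = 22
LF_Replicate run = LS_Write-up = 22; LS_Replicate run = 22−6 = 16
LF_Statistical analysis = LS_Write-up = 22; LS_Statistical analysis = 22−6 = 16
LF_Data extraction = LS_Write-up = 22; LS_Data extraction = 22−6 = 16
LF_Imaging = LS_Write-up = 22; LS_Imaging = 22−7 = 15
LF_Incubation = min(LS_Imaging=15, LS_Statistical analysis=16) = 15; LS_Incubation = 15−15 = 0
LF_Run assay = LS_Data extraction = 16; LS_Run assay = 16−4 = 12
LF_Sample prep = min(LS_Data extraction=16, LS_Replicate run=16) = 16; LS_Sample prep = 16−7 = 9
Slack_Sample prep = LS_Sample prep − ES_Sample prep = 9 − 0 = 9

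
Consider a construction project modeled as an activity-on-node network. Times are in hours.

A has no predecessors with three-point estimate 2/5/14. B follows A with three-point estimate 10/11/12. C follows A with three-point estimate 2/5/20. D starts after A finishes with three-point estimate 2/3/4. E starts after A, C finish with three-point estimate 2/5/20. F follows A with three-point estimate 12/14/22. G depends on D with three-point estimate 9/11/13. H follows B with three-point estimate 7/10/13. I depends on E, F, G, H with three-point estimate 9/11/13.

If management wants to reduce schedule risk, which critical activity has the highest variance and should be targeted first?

te_A = (2 + 4·5 + 14)/6 = 36/6 = 6; σ²_A = ((14−2)/6)² = 4.000
te_B = (10 + 4·11 + 12)/6 = 66/6 = 11; σ²_B = ((12−10)/6)² = 0.111
te_C = (2 + 4·5 + 20)/6 = 42/6 = 7; σ²_C = ((20−2)/6)² = 9.000
te_D = (2 + 4·3 + 4)/6 = 18/6 = 3; σ²_D = ((4−2)/6)² = 0.111
te_E = (2 + 4·5 + 20)/6 = 42/6 = 7; σ²_E = ((20−2)/6)² = 9.000
te_F = (12 + 4·14 + 22)/6 = 90/6 = 15; σ²_F = ((22−12)/6)² = 2.778
te_G = (9 + 4·11 + 13)/6 = 66/6 = 11; σ²_G = ((13−9)/6)² = 0.444
te_H = (7 + 4·10 + 13)/6 = 60/6 = 10; σ²_H = ((13−7)/6)² = 1.000
te_I = (9 + 4·11 + 13)/6 = 66/6 = 11; σ²_I = ((13−9)/6)² = 0.444

Forward pass:
ES_A = 0; EF_A = 6
ES_B = 6; EF_B = 6+11 = 17
ES_C = 6; EF_C = 6+7 = 13
ES_D = 6; EF_D = 6+3 = 9
ES_E = max(EF_A=6, EF_C=13) = 13; EF_E = 13+7 = 20
ES_F = 6; EF_F = 6+15 = 21
ES_G = 9; EF_G = 9+11 = 20
ES_H = 17; EF_H = 17+10 = 27
ES_I = max(EF_E=20, EF_F=21, EF_G=20, EF_H=27) = 27; EF_I = 27+11 = 38
Expected project duration μ = 38 hours. Critical path: A → B → H → I.

Variances on critical path: σ²_A=4.000, σ²_B=0.111, σ²_H=1.000, σ²_I=0.444.
Largest is σ²_A = 4.000.

A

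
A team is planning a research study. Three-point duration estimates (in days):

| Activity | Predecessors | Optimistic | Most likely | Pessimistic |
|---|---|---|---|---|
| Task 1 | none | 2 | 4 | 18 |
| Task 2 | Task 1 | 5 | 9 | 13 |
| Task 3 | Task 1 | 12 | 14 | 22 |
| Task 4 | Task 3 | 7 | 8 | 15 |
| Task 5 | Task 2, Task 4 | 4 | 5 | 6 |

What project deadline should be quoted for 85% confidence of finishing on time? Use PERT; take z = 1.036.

38.6 days

te_Task 1 = (2 + 4·4 + 18)/6 = 36/6 = 6; σ²_Task 1 = ((18−2)/6)² = 7.111
te_Task 2 = (5 + 4·9 + 13)/6 = 54/6 = 9; σ²_Task 2 = ((13−5)/6)² = 1.778
te_Task 3 = (12 + 4·14 + 22)/6 = 90/6 = 15; σ²_Task 3 = ((22−12)/6)² = 2.778
te_Task 4 = (7 + 4·8 + 15)/6 = 54/6 = 9; σ²_Task 4 = ((15−7)/6)² = 1.778
te_Task 5 = (4 + 4·5 + 6)/6 = 30/6 = 5; σ²_Task 5 = ((6−4)/6)² = 0.111

Forward pass:
ES_Task 1 = 0; EF_Task 1 = 6
ES_Task 2 = 6; EF_Task 2 = 6+9 = 15
ES_Task 3 = 6; EF_Task 3 = 6+15 = 21
ES_Task 4 = 21; EF_Task 4 = 21+9 = 30
ES_Task 5 = max(EF_Task 2=15, EF_Task 4=30) = 30; EF_Task 5 = 30+5 = 35
Expected project duration μ = 35 days. Critical path: Task 1 → Task 3 → Task 4 → Task 5.

Variance along critical path = 7.111 + 2.778 + 1.778 + 0.111 = 11.778; σ = 3.432 days.
D = μ + z·σ = 35 + 1.036·3.432 = 38.6 days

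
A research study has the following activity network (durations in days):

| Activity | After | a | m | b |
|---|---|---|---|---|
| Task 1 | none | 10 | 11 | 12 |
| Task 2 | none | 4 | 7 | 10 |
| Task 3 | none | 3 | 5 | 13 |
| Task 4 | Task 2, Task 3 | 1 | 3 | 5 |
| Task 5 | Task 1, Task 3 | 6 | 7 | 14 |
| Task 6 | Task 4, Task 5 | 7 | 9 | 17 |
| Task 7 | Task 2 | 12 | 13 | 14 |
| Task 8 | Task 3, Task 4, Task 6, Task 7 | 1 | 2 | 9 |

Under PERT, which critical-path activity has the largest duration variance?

Task 6

te_Task 1 = (10 + 4·11 + 12)/6 = 66/6 = 11; σ²_Task 1 = ((12−10)/6)² = 0.111
te_Task 2 = (4 + 4·7 + 10)/6 = 42/6 = 7; σ²_Task 2 = ((10−4)/6)² = 1.000
te_Task 3 = (3 + 4·5 + 13)/6 = 36/6 = 6; σ²_Task 3 = ((13−3)/6)² = 2.778
te_Task 4 = (1 + 4·3 + 5)/6 = 18/6 = 3; σ²_Task 4 = ((5−1)/6)² = 0.444
te_Task 5 = (6 + 4·7 + 14)/6 = 48/6 = 8; σ²_Task 5 = ((14−6)/6)² = 1.778
te_Task 6 = (7 + 4·9 + 17)/6 = 60/6 = 10; σ²_Task 6 = ((17−7)/6)² = 2.778
te_Task 7 = (12 + 4·13 + 14)/6 = 78/6 = 13; σ²_Task 7 = ((14−12)/6)² = 0.111
te_Task 8 = (1 + 4·2 + 9)/6 = 18/6 = 3; σ²_Task 8 = ((9−1)/6)² = 1.778

Forward pass:
ES_Task 1 = 0; EF_Task 1 = 11
ES_Task 2 = 0; EF_Task 2 = 7
ES_Task 3 = 0; EF_Task 3 = 6
ES_Task 4 = max(EF_Task 2=7, EF_Task 3=6) = 7; EF_Task 4 = 7+3 = 10
ES_Task 5 = max(EF_Task 1=11, EF_Task 3=6) = 11; EF_Task 5 = 11+8 = 19
ES_Task 6 = max(EF_Task 4=10, EF_Task 5=19) = 19; EF_Task 6 = 19+10 = 29
ES_Task 7 = 7; EF_Task 7 = 7+13 = 20
ES_Task 8 = max(EF_Task 3=6, EF_Task 4=10, EF_Task 6=29, EF_Task 7=20) = 29; EF_Task 8 = 29+3 = 32
Expected project duration μ = 32 days. Critical path: Task 1 → Task 5 → Task 6 → Task 8.

Variances on critical path: σ²_Task 1=0.111, σ²_Task 5=1.778, σ²_Task 6=2.778, σ²_Task 8=1.778.
Largest is σ²_Task 6 = 2.778.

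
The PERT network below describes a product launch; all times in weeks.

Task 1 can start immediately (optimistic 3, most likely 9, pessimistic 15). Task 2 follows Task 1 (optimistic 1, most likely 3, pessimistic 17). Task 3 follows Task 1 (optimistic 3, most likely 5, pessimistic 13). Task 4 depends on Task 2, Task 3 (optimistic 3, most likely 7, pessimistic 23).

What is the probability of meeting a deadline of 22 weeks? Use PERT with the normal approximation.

te_Task 1 = (3 + 4·9 + 15)/6 = 54/6 = 9; σ²_Task 1 = ((15−3)/6)² = 4.000
te_Task 2 = (1 + 4·3 + 17)/6 = 30/6 = 5; σ²_Task 2 = ((17−1)/6)² = 7.111
te_Task 3 = (3 + 4·5 + 13)/6 = 36/6 = 6; σ²_Task 3 = ((13−3)/6)² = 2.778
te_Task 4 = (3 + 4·7 + 23)/6 = 54/6 = 9; σ²_Task 4 = ((23−3)/6)² = 11.111

Forward pass:
ES_Task 1 = 0; EF_Task 1 = 9
ES_Task 2 = 9; EF_Task 2 = 9+5 = 14
ES_Task 3 = 9; EF_Task 3 = 9+6 = 15
ES_Task 4 = max(EF_Task 2=14, EF_Task 3=15) = 15; EF_Task 4 = 15+9 = 24
Expected project duration μ = 24 weeks. Critical path: Task 1 → Task 3 → Task 4.

Variance along critical path = 4.000 + 2.778 + 11.111 = 17.889; σ = √17.889 = 4.230 weeks.
Z = (22 − 24) / 4.230 = -0.473
P(T ≤ 22) = Φ(-0.473) ≈ 0.318

0.318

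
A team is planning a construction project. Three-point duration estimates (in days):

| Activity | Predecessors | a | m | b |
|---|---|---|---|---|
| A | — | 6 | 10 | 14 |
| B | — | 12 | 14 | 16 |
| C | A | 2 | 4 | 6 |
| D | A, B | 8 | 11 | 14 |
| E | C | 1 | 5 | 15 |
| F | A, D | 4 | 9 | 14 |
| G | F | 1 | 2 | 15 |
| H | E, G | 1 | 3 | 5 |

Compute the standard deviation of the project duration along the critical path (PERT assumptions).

3.18 days

te_A = (6 + 4·10 + 14)/6 = 60/6 = 10; σ²_A = ((14−6)/6)² = 1.778
te_B = (12 + 4·14 + 16)/6 = 84/6 = 14; σ²_B = ((16−12)/6)² = 0.444
te_C = (2 + 4·4 + 6)/6 = 24/6 = 4; σ²_C = ((6−2)/6)² = 0.444
te_D = (8 + 4·11 + 14)/6 = 66/6 = 11; σ²_D = ((14−8)/6)² = 1.000
te_E = (1 + 4·5 + 15)/6 = 36/6 = 6; σ²_E = ((15−1)/6)² = 5.444
te_F = (4 + 4·9 + 14)/6 = 54/6 = 9; σ²_F = ((14−4)/6)² = 2.778
te_G = (1 + 4·2 + 15)/6 = 24/6 = 4; σ²_G = ((15−1)/6)² = 5.444
te_H = (1 + 4·3 + 5)/6 = 18/6 = 3; σ²_H = ((5−1)/6)² = 0.444

Forward pass:
ES_A = 0; EF_A = 10
ES_B = 0; EF_B = 14
ES_C = 10; EF_C = 10+4 = 14
ES_D = max(EF_A=10, EF_B=14) = 14; EF_D = 14+11 = 25
ES_E = 14; EF_E = 14+6 = 20
ES_F = max(EF_A=10, EF_D=25) = 25; EF_F = 25+9 = 34
ES_G = 34; EF_G = 34+4 = 38
ES_H = max(EF_E=20, EF_G=38) = 38; EF_H = 38+3 = 41
Expected project duration μ = 41 days. Critical path: B → D → F → G → H.

Variance along critical path = 0.444 + 1.000 + 2.778 + 5.444 + 0.444 = 10.111
σ = √10.111 = 3.180 days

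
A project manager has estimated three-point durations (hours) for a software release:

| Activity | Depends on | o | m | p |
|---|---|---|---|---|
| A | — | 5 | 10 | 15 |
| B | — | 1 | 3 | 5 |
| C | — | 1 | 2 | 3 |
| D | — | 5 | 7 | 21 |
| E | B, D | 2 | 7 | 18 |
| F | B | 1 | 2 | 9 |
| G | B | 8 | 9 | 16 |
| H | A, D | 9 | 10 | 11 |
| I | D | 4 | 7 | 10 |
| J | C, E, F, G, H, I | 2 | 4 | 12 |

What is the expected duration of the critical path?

te_A = (5 + 4·10 + 15)/6 = 60/6 = 10
te_B = (1 + 4·3 + 5)/6 = 18/6 = 3
te_C = (1 + 4·2 + 3)/6 = 12/6 = 2
te_D = (5 + 4·7 + 21)/6 = 54/6 = 9
te_E = (2 + 4·7 + 18)/6 = 48/6 = 8
te_F = (1 + 4·2 + 9)/6 = 18/6 = 3
te_G = (8 + 4·9 + 16)/6 = 60/6 = 10
te_H = (9 + 4·10 + 11)/6 = 60/6 = 10
te_I = (4 + 4·7 + 10)/6 = 42/6 = 7
te_J = (2 + 4·4 + 12)/6 = 30/6 = 5

Forward pass:
ES_A = 0; EF_A = 10
ES_B = 0; EF_B = 3
ES_C = 0; EF_C = 2
ES_D = 0; EF_D = 9
ES_E = max(EF_B=3, EF_D=9) = 9; EF_E = 9+8 = 17
ES_F = 3; EF_F = 3+3 = 6
ES_G = 3; EF_G = 3+10 = 13
ES_H = max(EF_A=10, EF_D=9) = 10; EF_H = 10+10 = 20
ES_I = 9; EF_I = 9+7 = 16
ES_J = max(EF_C=2, EF_E=17, EF_F=6, EF_G=13, EF_H=20, EF_I=16) = 20; EF_J = 20+5 = 25
Expected project duration μ = 25 hours. Critical path: A → H → J.

25 hours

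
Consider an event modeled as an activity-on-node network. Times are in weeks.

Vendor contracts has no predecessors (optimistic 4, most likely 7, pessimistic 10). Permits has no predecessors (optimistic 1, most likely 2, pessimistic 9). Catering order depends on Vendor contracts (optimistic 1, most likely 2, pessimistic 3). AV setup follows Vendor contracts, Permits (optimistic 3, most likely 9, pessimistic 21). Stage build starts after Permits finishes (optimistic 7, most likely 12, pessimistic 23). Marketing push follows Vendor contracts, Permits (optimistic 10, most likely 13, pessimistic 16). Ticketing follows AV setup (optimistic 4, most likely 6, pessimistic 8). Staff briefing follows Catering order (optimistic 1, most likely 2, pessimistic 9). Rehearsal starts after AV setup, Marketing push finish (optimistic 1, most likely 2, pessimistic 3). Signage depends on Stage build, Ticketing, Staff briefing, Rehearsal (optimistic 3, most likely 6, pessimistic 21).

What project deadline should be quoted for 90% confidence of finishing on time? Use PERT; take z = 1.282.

te_Vendor contracts = (4 + 4·7 + 10)/6 = 42/6 = 7; σ²_Vendor contracts = ((10−4)/6)² = 1.000
te_Permits = (1 + 4·2 + 9)/6 = 18/6 = 3; σ²_Permits = ((9−1)/6)² = 1.778
te_Catering order = (1 + 4·2 + 3)/6 = 12/6 = 2; σ²_Catering order = ((3−1)/6)² = 0.111
te_AV setup = (3 + 4·9 + 21)/6 = 60/6 = 10; σ²_AV setup = ((21−3)/6)² = 9.000
te_Stage build = (7 + 4·12 + 23)/6 = 78/6 = 13; σ²_Stage build = ((23−7)/6)² = 7.111
te_Marketing push = (10 + 4·13 + 16)/6 = 78/6 = 13; σ²_Marketing push = ((16−10)/6)² = 1.000
te_Ticketing = (4 + 4·6 + 8)/6 = 36/6 = 6; σ²_Ticketing = ((8−4)/6)² = 0.444
te_Staff briefing = (1 + 4·2 + 9)/6 = 18/6 = 3; σ²_Staff briefing = ((9−1)/6)² = 1.778
te_Rehearsal = (1 + 4·2 + 3)/6 = 12/6 = 2; σ²_Rehearsal = ((3−1)/6)² = 0.111
te_Signage = (3 + 4·6 + 21)/6 = 48/6 = 8; σ²_Signage = ((21−3)/6)² = 9.000

Forward pass:
ES_Vendor contracts = 0; EF_Vendor contracts = 7
ES_Permits = 0; EF_Permits = 3
ES_Catering order = 7; EF_Catering order = 7+2 = 9
ES_AV setup = max(EF_Vendor contracts=7, EF_Permits=3) = 7; EF_AV setup = 7+10 = 17
ES_Stage build = 3; EF_Stage build = 3+13 = 16
ES_Marketing push = max(EF_Vendor contracts=7, EF_Permits=3) = 7; EF_Marketing push = 7+13 = 20
ES_Ticketing = 17; EF_Ticketing = 17+6 = 23
ES_Staff briefing = 9; EF_Staff briefing = 9+3 = 12
ES_Rehearsal = max(EF_AV setup=17, EF_Marketing push=20) = 20; EF_Rehearsal = 20+2 = 22
ES_Signage = max(EF_Stage build=16, EF_Ticketing=23, EF_Staff briefing=12, EF_Rehearsal=22) = 23; EF_Signage = 23+8 = 31
Expected project duration μ = 31 weeks. Critical path: Vendor contracts → AV setup → Ticketing → Signage.

Variance along critical path = 1.000 + 9.000 + 0.444 + 9.000 = 19.444; σ = 4.410 weeks.
D = μ + z·σ = 31 + 1.282·4.410 = 36.7 weeks

36.7 weeks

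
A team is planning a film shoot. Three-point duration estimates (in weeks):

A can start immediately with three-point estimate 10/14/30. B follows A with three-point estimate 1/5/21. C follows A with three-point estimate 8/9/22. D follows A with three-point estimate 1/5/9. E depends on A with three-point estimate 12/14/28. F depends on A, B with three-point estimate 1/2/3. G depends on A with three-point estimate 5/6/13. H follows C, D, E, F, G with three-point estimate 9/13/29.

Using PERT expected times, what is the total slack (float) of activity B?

7 weeks

te_A = (10 + 4·14 + 30)/6 = 96/6 = 16
te_B = (1 + 4·5 + 21)/6 = 42/6 = 7
te_C = (8 + 4·9 + 22)/6 = 66/6 = 11
te_D = (1 + 4·5 + 9)/6 = 30/6 = 5
te_E = (12 + 4·14 + 28)/6 = 96/6 = 16
te_F = (1 + 4·2 + 3)/6 = 12/6 = 2
te_G = (5 + 4·6 + 13)/6 = 42/6 = 7
te_H = (9 + 4·13 + 29)/6 = 90/6 = 15

Forward pass:
ES_A = 0; EF_A = 16
ES_B = 16; EF_B = 16+7 = 23
ES_C = 16; EF_C = 16+11 = 27
ES_D = 16; EF_D = 16+5 = 21
ES_E = 16; EF_E = 16+16 = 32
ES_F = max(EF_A=16, EF_B=23) = 23; EF_F = 23+2 = 25
ES_G = 16; EF_G = 16+7 = 23
ES_H = max(EF_C=27, EF_D=21, EF_E=32, EF_F=25, EF_G=23) = 32; EF_H = 32+15 = 47
Expected project duration μ = 47 weeks. Critical path: A → E → H.

Backward pass:
LF_H = 47; LS_H = 47−15 = 32
LF_G = LS_H = 32; LS_G = 32−7 = 25
LF_F = LS_H = 32; LS_F = 32−2 = 30
LF_E = LS_H = 32; LS_E = 32−16 = 16
LF_D = LS_H = 32; LS_D = 32−5 = 27
LF_C = LS_H = 32; LS_C = 32−11 = 21
LF_B = LS_F = 30; LS_B = 30−7 = 23
LF_A = min(LS_B=23, LS_C=21, LS_D=27, LS_E=16, LS_F=30, LS_G=25) = 16; LS_A = 16−16 = 0
Slack_B = LS_B − ES_B = 23 − 16 = 7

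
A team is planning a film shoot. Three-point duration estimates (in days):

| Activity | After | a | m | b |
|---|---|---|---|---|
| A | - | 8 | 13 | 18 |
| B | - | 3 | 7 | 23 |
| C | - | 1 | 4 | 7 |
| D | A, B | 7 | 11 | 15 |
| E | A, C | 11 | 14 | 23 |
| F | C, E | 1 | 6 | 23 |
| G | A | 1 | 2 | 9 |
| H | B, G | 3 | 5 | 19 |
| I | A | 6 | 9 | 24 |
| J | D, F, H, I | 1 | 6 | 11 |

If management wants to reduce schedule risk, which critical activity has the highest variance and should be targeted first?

te_A = (8 + 4·13 + 18)/6 = 78/6 = 13; σ²_A = ((18−8)/6)² = 2.778
te_B = (3 + 4·7 + 23)/6 = 54/6 = 9; σ²_B = ((23−3)/6)² = 11.111
te_C = (1 + 4·4 + 7)/6 = 24/6 = 4; σ²_C = ((7−1)/6)² = 1.000
te_D = (7 + 4·11 + 15)/6 = 66/6 = 11; σ²_D = ((15−7)/6)² = 1.778
te_E = (11 + 4·14 + 23)/6 = 90/6 = 15; σ²_E = ((23−11)/6)² = 4.000
te_F = (1 + 4·6 + 23)/6 = 48/6 = 8; σ²_F = ((23−1)/6)² = 13.444
te_G = (1 + 4·2 + 9)/6 = 18/6 = 3; σ²_G = ((9−1)/6)² = 1.778
te_H = (3 + 4·5 + 19)/6 = 42/6 = 7; σ²_H = ((19−3)/6)² = 7.111
te_I = (6 + 4·9 + 24)/6 = 66/6 = 11; σ²_I = ((24−6)/6)² = 9.000
te_J = (1 + 4·6 + 11)/6 = 36/6 = 6; σ²_J = ((11−1)/6)² = 2.778

Forward pass:
ES_A = 0; EF_A = 13
ES_B = 0; EF_B = 9
ES_C = 0; EF_C = 4
ES_D = max(EF_A=13, EF_B=9) = 13; EF_D = 13+11 = 24
ES_E = max(EF_A=13, EF_C=4) = 13; EF_E = 13+15 = 28
ES_F = max(EF_C=4, EF_E=28) = 28; EF_F = 28+8 = 36
ES_G = 13; EF_G = 13+3 = 16
ES_H = max(EF_B=9, EF_G=16) = 16; EF_H = 16+7 = 23
ES_I = 13; EF_I = 13+11 = 24
ES_J = max(EF_D=24, EF_F=36, EF_H=23, EF_I=24) = 36; EF_J = 36+6 = 42
Expected project duration μ = 42 days. Critical path: A → E → F → J.

Variances on critical path: σ²_A=2.778, σ²_E=4.000, σ²_F=13.444, σ²_J=2.778.
Largest is σ²_F = 13.444.

F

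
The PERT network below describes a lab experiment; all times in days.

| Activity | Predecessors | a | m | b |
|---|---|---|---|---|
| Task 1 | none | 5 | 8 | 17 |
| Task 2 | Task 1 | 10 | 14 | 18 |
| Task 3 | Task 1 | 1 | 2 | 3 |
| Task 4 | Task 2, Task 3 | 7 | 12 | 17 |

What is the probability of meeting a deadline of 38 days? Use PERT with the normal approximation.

0.847

te_Task 1 = (5 + 4·8 + 17)/6 = 54/6 = 9; σ²_Task 1 = ((17−5)/6)² = 4.000
te_Task 2 = (10 + 4·14 + 18)/6 = 84/6 = 14; σ²_Task 2 = ((18−10)/6)² = 1.778
te_Task 3 = (1 + 4·2 + 3)/6 = 12/6 = 2; σ²_Task 3 = ((3−1)/6)² = 0.111
te_Task 4 = (7 + 4·12 + 17)/6 = 72/6 = 12; σ²_Task 4 = ((17−7)/6)² = 2.778

Forward pass:
ES_Task 1 = 0; EF_Task 1 = 9
ES_Task 2 = 9; EF_Task 2 = 9+14 = 23
ES_Task 3 = 9; EF_Task 3 = 9+2 = 11
ES_Task 4 = max(EF_Task 2=23, EF_Task 3=11) = 23; EF_Task 4 = 23+12 = 35
Expected project duration μ = 35 days. Critical path: Task 1 → Task 2 → Task 4.

Variance along critical path = 4.000 + 1.778 + 2.778 = 8.556; σ = √8.556 = 2.925 days.
Z = (38 − 35) / 2.925 = 1.026
P(T ≤ 38) = Φ(1.026) ≈ 0.847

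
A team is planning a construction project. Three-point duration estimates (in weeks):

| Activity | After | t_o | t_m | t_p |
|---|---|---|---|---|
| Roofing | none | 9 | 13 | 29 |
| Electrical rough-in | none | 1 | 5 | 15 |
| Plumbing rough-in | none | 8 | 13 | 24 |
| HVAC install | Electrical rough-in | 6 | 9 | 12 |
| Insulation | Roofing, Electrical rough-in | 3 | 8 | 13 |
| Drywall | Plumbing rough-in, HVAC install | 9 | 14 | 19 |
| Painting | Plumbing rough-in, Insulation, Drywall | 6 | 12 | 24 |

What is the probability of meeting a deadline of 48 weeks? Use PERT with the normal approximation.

te_Roofing = (9 + 4·13 + 29)/6 = 90/6 = 15; σ²_Roofing = ((29−9)/6)² = 11.111
te_Electrical rough-in = (1 + 4·5 + 15)/6 = 36/6 = 6; σ²_Electrical rough-in = ((15−1)/6)² = 5.444
te_Plumbing rough-in = (8 + 4·13 + 24)/6 = 84/6 = 14; σ²_Plumbing rough-in = ((24−8)/6)² = 7.111
te_HVAC install = (6 + 4·9 + 12)/6 = 54/6 = 9; σ²_HVAC install = ((12−6)/6)² = 1.000
te_Insulation = (3 + 4·8 + 13)/6 = 48/6 = 8; σ²_Insulation = ((13−3)/6)² = 2.778
te_Drywall = (9 + 4·14 + 19)/6 = 84/6 = 14; σ²_Drywall = ((19−9)/6)² = 2.778
te_Painting = (6 + 4·12 + 24)/6 = 78/6 = 13; σ²_Painting = ((24−6)/6)² = 9.000

Forward pass:
ES_Roofing = 0; EF_Roofing = 15
ES_Electrical rough-in = 0; EF_Electrical rough-in = 6
ES_Plumbing rough-in = 0; EF_Plumbing rough-in = 14
ES_HVAC install = 6; EF_HVAC install = 6+9 = 15
ES_Insulation = max(EF_Roofing=15, EF_Electrical rough-in=6) = 15; EF_Insulation = 15+8 = 23
ES_Drywall = max(EF_Plumbing rough-in=14, EF_HVAC install=15) = 15; EF_Drywall = 15+14 = 29
ES_Painting = max(EF_Plumbing rough-in=14, EF_Insulation=23, EF_Drywall=29) = 29; EF_Painting = 29+13 = 42
Expected project duration μ = 42 weeks. Critical path: Electrical rough-in → HVAC install → Drywall → Painting.

Variance along critical path = 5.444 + 1.000 + 2.778 + 9.000 = 18.222; σ = √18.222 = 4.269 weeks.
Z = (48 − 42) / 4.269 = 1.406
P(T ≤ 48) = Φ(1.406) ≈ 0.920

0.920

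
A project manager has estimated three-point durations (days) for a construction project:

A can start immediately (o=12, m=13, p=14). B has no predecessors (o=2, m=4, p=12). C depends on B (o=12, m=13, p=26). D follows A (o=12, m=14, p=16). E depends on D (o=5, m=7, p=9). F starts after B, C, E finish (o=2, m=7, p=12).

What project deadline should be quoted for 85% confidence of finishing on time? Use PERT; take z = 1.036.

43.0 days

te_A = (12 + 4·13 + 14)/6 = 78/6 = 13; σ²_A = ((14−12)/6)² = 0.111
te_B = (2 + 4·4 + 12)/6 = 30/6 = 5; σ²_B = ((12−2)/6)² = 2.778
te_C = (12 + 4·13 + 26)/6 = 90/6 = 15; σ²_C = ((26−12)/6)² = 5.444
te_D = (12 + 4·14 + 16)/6 = 84/6 = 14; σ²_D = ((16−12)/6)² = 0.444
te_E = (5 + 4·7 + 9)/6 = 42/6 = 7; σ²_E = ((9−5)/6)² = 0.444
te_F = (2 + 4·7 + 12)/6 = 42/6 = 7; σ²_F = ((12−2)/6)² = 2.778

Forward pass:
ES_A = 0; EF_A = 13
ES_B = 0; EF_B = 5
ES_C = 5; EF_C = 5+15 = 20
ES_D = 13; EF_D = 13+14 = 27
ES_E = 27; EF_E = 27+7 = 34
ES_F = max(EF_B=5, EF_C=20, EF_E=34) = 34; EF_F = 34+7 = 41
Expected project duration μ = 41 days. Critical path: A → D → E → F.

Variance along critical path = 0.111 + 0.444 + 0.444 + 2.778 = 3.778; σ = 1.944 days.
D = μ + z·σ = 41 + 1.036·1.944 = 43.0 days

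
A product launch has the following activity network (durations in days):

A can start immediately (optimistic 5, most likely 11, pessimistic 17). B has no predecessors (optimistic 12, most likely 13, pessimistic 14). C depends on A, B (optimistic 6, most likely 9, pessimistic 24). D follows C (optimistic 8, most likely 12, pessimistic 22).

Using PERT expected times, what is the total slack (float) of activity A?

te_A = (5 + 4·11 + 17)/6 = 66/6 = 11
te_B = (12 + 4·13 + 14)/6 = 78/6 = 13
te_C = (6 + 4·9 + 24)/6 = 66/6 = 11
te_D = (8 + 4·12 + 22)/6 = 78/6 = 13

Forward pass:
ES_A = 0; EF_A = 11
ES_B = 0; EF_B = 13
ES_C = max(EF_A=11, EF_B=13) = 13; EF_C = 13+11 = 24
ES_D = 24; EF_D = 24+13 = 37
Expected project duration μ = 37 days. Critical path: B → C → D.

Backward pass:
LF_D = 37; LS_D = 37−13 = 24
LF_C = LS_D = 24; LS_C = 24−11 = 13
LF_B = LS_C = 13; LS_B = 13−13 = 0
LF_A = LS_C = 13; LS_A = 13−11 = 2
Slack_A = LS_A − ES_A = 2 − 0 = 2

2 days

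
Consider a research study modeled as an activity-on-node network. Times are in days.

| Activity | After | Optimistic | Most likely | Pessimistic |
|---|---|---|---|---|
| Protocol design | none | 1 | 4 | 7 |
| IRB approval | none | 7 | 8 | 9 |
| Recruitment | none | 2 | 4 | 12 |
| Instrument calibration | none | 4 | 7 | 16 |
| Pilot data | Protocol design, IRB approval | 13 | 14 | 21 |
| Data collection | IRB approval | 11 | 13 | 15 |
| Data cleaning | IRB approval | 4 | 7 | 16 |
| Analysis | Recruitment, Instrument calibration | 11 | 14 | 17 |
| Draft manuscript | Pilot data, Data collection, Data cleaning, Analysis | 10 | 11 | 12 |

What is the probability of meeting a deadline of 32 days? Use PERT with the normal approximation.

0.079

te_Protocol design = (1 + 4·4 + 7)/6 = 24/6 = 4; σ²_Protocol design = ((7−1)/6)² = 1.000
te_IRB approval = (7 + 4·8 + 9)/6 = 48/6 = 8; σ²_IRB approval = ((9−7)/6)² = 0.111
te_Recruitment = (2 + 4·4 + 12)/6 = 30/6 = 5; σ²_Recruitment = ((12−2)/6)² = 2.778
te_Instrument calibration = (4 + 4·7 + 16)/6 = 48/6 = 8; σ²_Instrument calibration = ((16−4)/6)² = 4.000
te_Pilot data = (13 + 4·14 + 21)/6 = 90/6 = 15; σ²_Pilot data = ((21−13)/6)² = 1.778
te_Data collection = (11 + 4·13 + 15)/6 = 78/6 = 13; σ²_Data collection = ((15−11)/6)² = 0.444
te_Data cleaning = (4 + 4·7 + 16)/6 = 48/6 = 8; σ²_Data cleaning = ((16−4)/6)² = 4.000
te_Analysis = (11 + 4·14 + 17)/6 = 84/6 = 14; σ²_Analysis = ((17−11)/6)² = 1.000
te_Draft manuscript = (10 + 4·11 + 12)/6 = 66/6 = 11; σ²_Draft manuscript = ((12−10)/6)² = 0.111

Forward pass:
ES_Protocol design = 0; EF_Protocol design = 4
ES_IRB approval = 0; EF_IRB approval = 8
ES_Recruitment = 0; EF_Recruitment = 5
ES_Instrument calibration = 0; EF_Instrument calibration = 8
ES_Pilot data = max(EF_Protocol design=4, EF_IRB approval=8) = 8; EF_Pilot data = 8+15 = 23
ES_Data collection = 8; EF_Data collection = 8+13 = 21
ES_Data cleaning = 8; EF_Data cleaning = 8+8 = 16
ES_Analysis = max(EF_Recruitment=5, EF_Instrument calibration=8) = 8; EF_Analysis = 8+14 = 22
ES_Draft manuscript = max(EF_Pilot data=23, EF_Data collection=21, EF_Data cleaning=16, EF_Analysis=22) = 23; EF_Draft manuscript = 23+11 = 34
Expected project duration μ = 34 days. Critical path: IRB approval → Pilot data → Draft manuscript.

Variance along critical path = 0.111 + 1.778 + 0.111 = 2.000; σ = √2.000 = 1.414 days.
Z = (32 − 34) / 1.414 = -1.414
P(T ≤ 32) = Φ(-1.414) ≈ 0.079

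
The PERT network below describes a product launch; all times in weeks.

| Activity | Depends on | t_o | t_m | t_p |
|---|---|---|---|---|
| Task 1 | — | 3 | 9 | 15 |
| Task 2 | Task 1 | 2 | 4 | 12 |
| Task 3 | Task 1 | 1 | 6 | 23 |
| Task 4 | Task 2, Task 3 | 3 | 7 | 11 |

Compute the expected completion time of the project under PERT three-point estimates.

24 weeks

te_Task 1 = (3 + 4·9 + 15)/6 = 54/6 = 9
te_Task 2 = (2 + 4·4 + 12)/6 = 30/6 = 5
te_Task 3 = (1 + 4·6 + 23)/6 = 48/6 = 8
te_Task 4 = (3 + 4·7 + 11)/6 = 42/6 = 7

Forward pass:
ES_Task 1 = 0; EF_Task 1 = 9
ES_Task 2 = 9; EF_Task 2 = 9+5 = 14
ES_Task 3 = 9; EF_Task 3 = 9+8 = 17
ES_Task 4 = max(EF_Task 2=14, EF_Task 3=17) = 17; EF_Task 4 = 17+7 = 24
Expected project duration μ = 24 weeks. Critical path: Task 1 → Task 3 → Task 4.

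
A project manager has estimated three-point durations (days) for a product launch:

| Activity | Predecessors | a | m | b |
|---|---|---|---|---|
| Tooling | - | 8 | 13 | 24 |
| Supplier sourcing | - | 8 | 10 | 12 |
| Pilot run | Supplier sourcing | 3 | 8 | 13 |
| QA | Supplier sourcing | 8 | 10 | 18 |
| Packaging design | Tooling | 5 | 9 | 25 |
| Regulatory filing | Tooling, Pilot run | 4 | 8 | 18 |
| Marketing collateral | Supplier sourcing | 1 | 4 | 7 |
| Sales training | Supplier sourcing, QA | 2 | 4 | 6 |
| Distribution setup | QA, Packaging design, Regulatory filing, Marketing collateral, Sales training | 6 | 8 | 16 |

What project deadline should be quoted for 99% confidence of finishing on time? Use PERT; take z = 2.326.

te_Tooling = (8 + 4·13 + 24)/6 = 84/6 = 14; σ²_Tooling = ((24−8)/6)² = 7.111
te_Supplier sourcing = (8 + 4·10 + 12)/6 = 60/6 = 10; σ²_Supplier sourcing = ((12−8)/6)² = 0.444
te_Pilot run = (3 + 4·8 + 13)/6 = 48/6 = 8; σ²_Pilot run = ((13−3)/6)² = 2.778
te_QA = (8 + 4·10 + 18)/6 = 66/6 = 11; σ²_QA = ((18−8)/6)² = 2.778
te_Packaging design = (5 + 4·9 + 25)/6 = 66/6 = 11; σ²_Packaging design = ((25−5)/6)² = 11.111
te_Regulatory filing = (4 + 4·8 + 18)/6 = 54/6 = 9; σ²_Regulatory filing = ((18−4)/6)² = 5.444
te_Marketing collateral = (1 + 4·4 + 7)/6 = 24/6 = 4; σ²_Marketing collateral = ((7−1)/6)² = 1.000
te_Sales training = (2 + 4·4 + 6)/6 = 24/6 = 4; σ²_Sales training = ((6−2)/6)² = 0.444
te_Distribution setup = (6 + 4·8 + 16)/6 = 54/6 = 9; σ²_Distribution setup = ((16−6)/6)² = 2.778

Forward pass:
ES_Tooling = 0; EF_Tooling = 14
ES_Supplier sourcing = 0; EF_Supplier sourcing = 10
ES_Pilot run = 10; EF_Pilot run = 10+8 = 18
ES_QA = 10; EF_QA = 10+11 = 21
ES_Packaging design = 14; EF_Packaging design = 14+11 = 25
ES_Regulatory filing = max(EF_Tooling=14, EF_Pilot run=18) = 18; EF_Regulatory filing = 18+9 = 27
ES_Marketing collateral = 10; EF_Marketing collateral = 10+4 = 14
ES_Sales training = max(EF_Supplier sourcing=10, EF_QA=21) = 21; EF_Sales training = 21+4 = 25
ES_Distribution setup = max(EF_QA=21, EF_Packaging design=25, EF_Regulatory filing=27, EF_Marketing collateral=14, EF_Sales training=25) = 27; EF_Distribution setup = 27+9 = 36
Expected project duration μ = 36 days. Critical path: Supplier sourcing → Pilot run → Regulatory filing → Distribution setup.

Variance along critical path = 0.444 + 2.778 + 5.444 + 2.778 = 11.444; σ = 3.383 days.
D = μ + z·σ = 36 + 2.326·3.383 = 43.9 days

43.9 days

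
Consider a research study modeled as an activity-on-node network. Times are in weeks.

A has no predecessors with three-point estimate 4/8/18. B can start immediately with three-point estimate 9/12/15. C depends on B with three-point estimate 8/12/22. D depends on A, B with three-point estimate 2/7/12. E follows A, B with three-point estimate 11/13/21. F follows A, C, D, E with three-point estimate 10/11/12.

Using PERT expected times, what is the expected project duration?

te_A = (4 + 4·8 + 18)/6 = 54/6 = 9
te_B = (9 + 4·12 + 15)/6 = 72/6 = 12
te_C = (8 + 4·12 + 22)/6 = 78/6 = 13
te_D = (2 + 4·7 + 12)/6 = 42/6 = 7
te_E = (11 + 4·13 + 21)/6 = 84/6 = 14
te_F = (10 + 4·11 + 12)/6 = 66/6 = 11

Forward pass:
ES_A = 0; EF_A = 9
ES_B = 0; EF_B = 12
ES_C = 12; EF_C = 12+13 = 25
ES_D = max(EF_A=9, EF_B=12) = 12; EF_D = 12+7 = 19
ES_E = max(EF_A=9, EF_B=12) = 12; EF_E = 12+14 = 26
ES_F = max(EF_A=9, EF_C=25, EF_D=19, EF_E=26) = 26; EF_F = 26+11 = 37
Expected project duration μ = 37 weeks. Critical path: B → E → F.

37 weeks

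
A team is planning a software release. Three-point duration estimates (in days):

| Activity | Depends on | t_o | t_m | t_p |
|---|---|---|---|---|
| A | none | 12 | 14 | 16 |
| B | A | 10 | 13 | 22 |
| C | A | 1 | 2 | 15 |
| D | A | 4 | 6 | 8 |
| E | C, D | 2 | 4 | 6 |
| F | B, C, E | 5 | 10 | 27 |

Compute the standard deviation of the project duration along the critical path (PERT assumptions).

4.23 days

te_A = (12 + 4·14 + 16)/6 = 84/6 = 14; σ²_A = ((16−12)/6)² = 0.444
te_B = (10 + 4·13 + 22)/6 = 84/6 = 14; σ²_B = ((22−10)/6)² = 4.000
te_C = (1 + 4·2 + 15)/6 = 24/6 = 4; σ²_C = ((15−1)/6)² = 5.444
te_D = (4 + 4·6 + 8)/6 = 36/6 = 6; σ²_D = ((8−4)/6)² = 0.444
te_E = (2 + 4·4 + 6)/6 = 24/6 = 4; σ²_E = ((6−2)/6)² = 0.444
te_F = (5 + 4·10 + 27)/6 = 72/6 = 12; σ²_F = ((27−5)/6)² = 13.444

Forward pass:
ES_A = 0; EF_A = 14
ES_B = 14; EF_B = 14+14 = 28
ES_C = 14; EF_C = 14+4 = 18
ES_D = 14; EF_D = 14+6 = 20
ES_E = max(EF_C=18, EF_D=20) = 20; EF_E = 20+4 = 24
ES_F = max(EF_B=28, EF_C=18, EF_E=24) = 28; EF_F = 28+12 = 40
Expected project duration μ = 40 days. Critical path: A → B → F.

Variance along critical path = 0.444 + 4.000 + 13.444 = 17.889
σ = √17.889 = 4.230 days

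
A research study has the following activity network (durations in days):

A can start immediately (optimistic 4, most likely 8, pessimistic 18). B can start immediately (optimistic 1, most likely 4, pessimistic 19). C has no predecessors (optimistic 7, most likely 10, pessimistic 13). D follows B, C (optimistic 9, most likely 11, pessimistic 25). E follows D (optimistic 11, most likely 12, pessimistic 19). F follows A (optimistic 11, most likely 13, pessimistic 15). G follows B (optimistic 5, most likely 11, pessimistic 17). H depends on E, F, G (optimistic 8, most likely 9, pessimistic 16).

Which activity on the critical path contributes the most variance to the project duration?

D

te_A = (4 + 4·8 + 18)/6 = 54/6 = 9; σ²_A = ((18−4)/6)² = 5.444
te_B = (1 + 4·4 + 19)/6 = 36/6 = 6; σ²_B = ((19−1)/6)² = 9.000
te_C = (7 + 4·10 + 13)/6 = 60/6 = 10; σ²_C = ((13−7)/6)² = 1.000
te_D = (9 + 4·11 + 25)/6 = 78/6 = 13; σ²_D = ((25−9)/6)² = 7.111
te_E = (11 + 4·12 + 19)/6 = 78/6 = 13; σ²_E = ((19−11)/6)² = 1.778
te_F = (11 + 4·13 + 15)/6 = 78/6 = 13; σ²_F = ((15−11)/6)² = 0.444
te_G = (5 + 4·11 + 17)/6 = 66/6 = 11; σ²_G = ((17−5)/6)² = 4.000
te_H = (8 + 4·9 + 16)/6 = 60/6 = 10; σ²_H = ((16−8)/6)² = 1.778

Forward pass:
ES_A = 0; EF_A = 9
ES_B = 0; EF_B = 6
ES_C = 0; EF_C = 10
ES_D = max(EF_B=6, EF_C=10) = 10; EF_D = 10+13 = 23
ES_E = 23; EF_E = 23+13 = 36
ES_F = 9; EF_F = 9+13 = 22
ES_G = 6; EF_G = 6+11 = 17
ES_H = max(EF_E=36, EF_F=22, EF_G=17) = 36; EF_H = 36+10 = 46
Expected project duration μ = 46 days. Critical path: C → D → E → H.

Variances on critical path: σ²_C=1.000, σ²_D=7.111, σ²_E=1.778, σ²_H=1.778.
Largest is σ²_D = 7.111.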